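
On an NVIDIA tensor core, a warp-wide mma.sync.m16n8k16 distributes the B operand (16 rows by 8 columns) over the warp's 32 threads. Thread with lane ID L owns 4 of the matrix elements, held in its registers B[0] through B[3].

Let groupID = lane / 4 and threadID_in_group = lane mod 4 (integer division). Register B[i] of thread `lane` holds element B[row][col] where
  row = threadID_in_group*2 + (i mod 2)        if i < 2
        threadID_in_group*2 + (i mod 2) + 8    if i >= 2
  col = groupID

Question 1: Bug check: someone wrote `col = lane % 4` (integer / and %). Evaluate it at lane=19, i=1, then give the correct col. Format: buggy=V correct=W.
`lane % 4`[19,1]=>3
lane 19=>19/4=4, 19 mod 4=3
i=1  r:2·3+1+0=>7  c:4
col: 3 vs 4

buggy=3 correct=4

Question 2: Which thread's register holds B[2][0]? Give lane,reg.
1,0

c=0⇒gr=0  r=2⇒Rb=0,th=1,odd=0
L=0*4+1=1  i=0*2+0=0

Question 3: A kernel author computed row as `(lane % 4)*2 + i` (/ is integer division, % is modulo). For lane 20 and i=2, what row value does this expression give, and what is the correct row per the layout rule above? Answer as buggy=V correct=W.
`(lane % 4)*2 + i`[20,2]→2
20: G=5,T=0
[2] (0*2+0+8,5) = (8,5)
row: 2 vs 8

buggy=2 correct=8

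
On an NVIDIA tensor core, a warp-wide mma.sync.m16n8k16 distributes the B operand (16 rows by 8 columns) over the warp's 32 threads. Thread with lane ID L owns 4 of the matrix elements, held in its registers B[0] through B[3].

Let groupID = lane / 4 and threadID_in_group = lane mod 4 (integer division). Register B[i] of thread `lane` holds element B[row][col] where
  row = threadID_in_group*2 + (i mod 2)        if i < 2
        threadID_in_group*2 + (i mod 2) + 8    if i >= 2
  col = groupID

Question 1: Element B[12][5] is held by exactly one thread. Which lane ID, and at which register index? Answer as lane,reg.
22,2

c=5->g=5  r=12->rb=1,t=2,b0=0
L=5*4+2=22  i=1*2+0=2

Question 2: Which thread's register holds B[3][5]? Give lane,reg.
c:5=>grp=5  r:3=>rB=0,tig=1,lo=1
L=5*4+1=21  i=0*2+1=1

21,1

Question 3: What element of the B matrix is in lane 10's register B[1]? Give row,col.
10: gr=2,th=2
[1] (2*2+1+0,2) = (5,2)

5,2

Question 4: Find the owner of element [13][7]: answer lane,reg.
c=7->g=7  r=13->rb=1,t=2,b0=1
L=7*4+2=30  i=1*2+1=3

30,3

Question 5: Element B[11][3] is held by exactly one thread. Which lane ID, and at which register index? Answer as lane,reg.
13,3

c:3=>grp=3  r:11=>rB=1,tig=1,lo=1
L=3*4+1=13  i=1*2+1=3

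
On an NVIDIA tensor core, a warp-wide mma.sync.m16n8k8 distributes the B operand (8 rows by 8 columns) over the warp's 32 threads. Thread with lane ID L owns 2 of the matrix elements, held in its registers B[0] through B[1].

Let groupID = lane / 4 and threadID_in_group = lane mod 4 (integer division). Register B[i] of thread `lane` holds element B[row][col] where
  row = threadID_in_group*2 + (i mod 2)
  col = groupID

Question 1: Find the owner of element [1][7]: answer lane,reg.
28,1

c: 7->gid=7  r: 1->tid=0,i&1=1
L=7*4+0=28  i=1=1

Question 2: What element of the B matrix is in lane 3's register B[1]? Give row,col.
3: gr=0,th=3
[1] (3*2+1,0) = (7,0)

7,0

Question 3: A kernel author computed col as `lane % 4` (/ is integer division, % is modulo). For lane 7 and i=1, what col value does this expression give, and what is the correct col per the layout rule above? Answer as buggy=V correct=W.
`lane % 4`[7,1]=>3
lane 7: grp=1 (7/4), tig=3 (7%4)
i=1: r=3*2+1=7, c=grp=1
col: 3 vs 1

buggy=3 correct=1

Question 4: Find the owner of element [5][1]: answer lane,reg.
c=1⇒gr=1  r=5⇒th=2,odd=1
L=1*4+2=6  i=1=1

6,1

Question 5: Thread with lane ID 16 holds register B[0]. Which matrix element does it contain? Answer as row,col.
16: gr=4,th=0
[0] (0*2+0,4) = (0,4)

0,4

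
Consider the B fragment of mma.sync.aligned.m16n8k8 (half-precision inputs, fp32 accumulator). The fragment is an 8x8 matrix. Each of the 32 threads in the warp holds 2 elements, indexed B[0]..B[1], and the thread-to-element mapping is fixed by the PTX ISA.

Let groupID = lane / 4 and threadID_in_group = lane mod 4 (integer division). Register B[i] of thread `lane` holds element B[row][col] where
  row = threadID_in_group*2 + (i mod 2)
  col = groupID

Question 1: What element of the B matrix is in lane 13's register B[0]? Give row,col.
13: gid=3,tid=1
[0] (1*2+0,3) = (2,3)

2,3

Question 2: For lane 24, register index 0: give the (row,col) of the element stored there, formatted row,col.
0,6

lane 24: grp=6 (24/4), tig=0 (24%4)
i=0: r=0*2+0=0, c=grp=6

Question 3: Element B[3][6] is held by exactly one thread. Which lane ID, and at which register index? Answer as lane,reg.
c=6->g=6  r=3->t=1,b0=1
L=6*4+1=25  i=1=1

25,1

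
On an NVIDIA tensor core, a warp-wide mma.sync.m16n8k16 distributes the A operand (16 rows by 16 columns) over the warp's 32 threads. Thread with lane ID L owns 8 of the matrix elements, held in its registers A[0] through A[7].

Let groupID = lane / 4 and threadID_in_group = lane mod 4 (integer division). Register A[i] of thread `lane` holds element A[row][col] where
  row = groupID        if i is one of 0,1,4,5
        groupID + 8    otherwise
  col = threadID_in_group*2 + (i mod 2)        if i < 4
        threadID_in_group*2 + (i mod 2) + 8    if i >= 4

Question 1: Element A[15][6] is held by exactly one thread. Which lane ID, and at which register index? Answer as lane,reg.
31,2

r: 15->gid=7,r8=1  c: 6->c8=0,tid=3,i&1=0
L=7*4+3=31  i=0*4+1*2+0=2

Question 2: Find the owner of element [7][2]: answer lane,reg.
29,0

r=7->g=7,rb=0  c=2->cb=0,t=1,b0=0
L=7*4+1=29  i=0*4+0*2+0=0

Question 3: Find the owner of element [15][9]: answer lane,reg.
r:15=>grp=7,rB=1  c:9=>cB=1,tig=0,lo=1
L=7*4+0=28  i=1*4+1*2+1=7

28,7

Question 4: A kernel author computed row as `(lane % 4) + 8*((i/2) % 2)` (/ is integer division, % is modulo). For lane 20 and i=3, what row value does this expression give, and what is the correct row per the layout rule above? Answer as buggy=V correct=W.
`(lane % 4) + 8*((i/2) % 2)`[20,3]=>8
lane 20: grp=5 (20/4), tig=0 (20%4)
i=3: r=5+8=13, c=0*2+1+0=1
row: 8 vs 13

buggy=8 correct=13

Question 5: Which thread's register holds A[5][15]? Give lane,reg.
r: 5->gid=5,r8=0  c: 15->c8=1,tid=3,i&1=1
L=5*4+3=23  i=1*4+0*2+1=5

23,5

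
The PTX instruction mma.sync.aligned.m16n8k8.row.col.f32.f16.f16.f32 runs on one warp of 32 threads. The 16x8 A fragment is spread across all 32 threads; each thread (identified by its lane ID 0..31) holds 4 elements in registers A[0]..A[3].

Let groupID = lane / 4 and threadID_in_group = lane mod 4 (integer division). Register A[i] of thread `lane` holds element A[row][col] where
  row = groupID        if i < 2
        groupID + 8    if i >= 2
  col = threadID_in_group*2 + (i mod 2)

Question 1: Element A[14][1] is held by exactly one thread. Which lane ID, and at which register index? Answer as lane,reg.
r:14=>grp=6,rB=1  c:1=>tig=0,lo=1
L=6*4+0=24  i=1*2+1=3

24,3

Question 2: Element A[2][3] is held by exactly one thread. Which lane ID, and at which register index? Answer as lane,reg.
r: 2->gid=2,r8=0  c: 3->tid=1,i&1=1
L=2*4+1=9  i=0*2+1=1

9,1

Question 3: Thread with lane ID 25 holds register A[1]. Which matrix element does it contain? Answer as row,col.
25: grp=6,tig=1
[1] (6+0,1*2+1) = (6,3)

6,3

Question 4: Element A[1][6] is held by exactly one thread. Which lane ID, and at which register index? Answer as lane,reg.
7,0

r=1→G=1,rhi=0  c=6→T=3,p=0
L=1*4+3=7  i=0*2+0=0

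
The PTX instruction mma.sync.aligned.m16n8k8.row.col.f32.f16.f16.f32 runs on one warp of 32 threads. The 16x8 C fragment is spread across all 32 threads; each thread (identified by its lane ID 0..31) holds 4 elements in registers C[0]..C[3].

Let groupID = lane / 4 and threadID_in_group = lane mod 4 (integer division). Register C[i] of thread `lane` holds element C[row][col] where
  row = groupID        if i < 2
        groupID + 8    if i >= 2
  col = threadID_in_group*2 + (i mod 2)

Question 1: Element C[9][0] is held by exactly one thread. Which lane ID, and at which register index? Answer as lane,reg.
r: 9->gid=1,r8=1  c: 0->tid=0,i&1=0
L=1*4+0=4  i=1*2+0=2

4,2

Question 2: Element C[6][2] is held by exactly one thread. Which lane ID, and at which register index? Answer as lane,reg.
r:6=>grp=6,rB=0  c:2=>tig=1,lo=0
L=6*4+1=25  i=0*2+0=0

25,0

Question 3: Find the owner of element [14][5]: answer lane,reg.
r=14→G=6,rhi=1  c=5→T=2,p=1
L=6*4+2=26  i=1*2+1=3

26,3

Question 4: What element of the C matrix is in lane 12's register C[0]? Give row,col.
12: gid=3,tid=0
[0] (3+0,0*2+0) = (3,0)

3,0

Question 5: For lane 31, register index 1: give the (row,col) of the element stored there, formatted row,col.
lane 31⇒31/4=7, 31 mod 4=3
i=1  r:7+0⇒7  c:2·3+1⇒7

7,7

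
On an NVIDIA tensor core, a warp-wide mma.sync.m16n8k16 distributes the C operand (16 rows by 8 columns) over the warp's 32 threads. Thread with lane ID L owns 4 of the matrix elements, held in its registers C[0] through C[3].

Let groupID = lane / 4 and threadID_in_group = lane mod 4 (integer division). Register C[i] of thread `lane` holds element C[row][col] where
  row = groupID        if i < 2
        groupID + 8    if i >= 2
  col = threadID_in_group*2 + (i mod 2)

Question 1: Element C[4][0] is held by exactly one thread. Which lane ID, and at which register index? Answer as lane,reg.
16,0

r=4->g=4,rb=0  c=0->t=0,b0=0
L=4*4+0=16  i=0*2+0=0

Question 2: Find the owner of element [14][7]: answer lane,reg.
27,3

r=14⇒gr=6,Rb=1  c=7⇒th=3,odd=1
L=6*4+3=27  i=1*2+1=3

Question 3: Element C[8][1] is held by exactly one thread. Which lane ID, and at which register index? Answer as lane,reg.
0,3

r: 8->gid=0,r8=1  c: 1->tid=0,i&1=1
L=0*4+0=0  i=1*2+1=3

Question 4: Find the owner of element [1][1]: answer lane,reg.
4,1

r=1⇒gr=1,Rb=0  c=1⇒th=0,odd=1
L=1*4+0=4  i=0*2+1=1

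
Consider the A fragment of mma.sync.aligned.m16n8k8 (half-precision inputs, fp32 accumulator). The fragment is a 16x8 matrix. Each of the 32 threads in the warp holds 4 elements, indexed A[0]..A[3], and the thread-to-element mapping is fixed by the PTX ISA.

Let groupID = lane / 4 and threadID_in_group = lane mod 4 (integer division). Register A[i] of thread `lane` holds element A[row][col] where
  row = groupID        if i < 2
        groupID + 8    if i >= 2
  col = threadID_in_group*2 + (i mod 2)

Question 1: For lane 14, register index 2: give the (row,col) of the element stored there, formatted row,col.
11,4

lane 14=>14/4=3, 14 mod 4=2
i=2  r:3+8=>11  c:2·2+0=>4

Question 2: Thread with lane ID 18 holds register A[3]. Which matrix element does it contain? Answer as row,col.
lane 18->18/4=4, 18 mod 4=2
i=3  r:4+8->12  c:2·2+1->5

12,5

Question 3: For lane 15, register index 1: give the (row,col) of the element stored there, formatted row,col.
3,7

L=15->gid=15>>2=3, tid=15&3=3
[1]->row 3+0=3  col 3·2+1=7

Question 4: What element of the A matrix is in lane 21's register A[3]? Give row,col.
21: G=5,T=1
[3] (5+8,1*2+1) = (13,3)

13,3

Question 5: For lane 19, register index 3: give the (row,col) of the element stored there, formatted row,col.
12,7

lane 19: g=4 (19/4), t=3 (19%4)
i=3: r=4+8=12, c=3*2+1=7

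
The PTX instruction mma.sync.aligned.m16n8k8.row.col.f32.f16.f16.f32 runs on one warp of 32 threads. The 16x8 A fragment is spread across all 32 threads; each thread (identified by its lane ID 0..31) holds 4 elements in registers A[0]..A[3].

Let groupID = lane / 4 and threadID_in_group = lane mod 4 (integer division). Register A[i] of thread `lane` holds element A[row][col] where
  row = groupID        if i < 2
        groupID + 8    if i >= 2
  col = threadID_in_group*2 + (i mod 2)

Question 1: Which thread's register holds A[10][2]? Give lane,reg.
9,2

r: 10->gid=2,r8=1  c: 2->tid=1,i&1=0
L=2*4+1=9  i=1*2+0=2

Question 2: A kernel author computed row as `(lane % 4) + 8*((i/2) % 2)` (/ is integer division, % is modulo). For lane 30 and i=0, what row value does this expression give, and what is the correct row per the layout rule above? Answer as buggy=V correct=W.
buggy=2 correct=7

`(lane % 4) + 8*((i/2) % 2)`[30,0]⇒2
L=30⇒gr=30>>2=7, th=30&3=2
[0]⇒row 7+0=7  col 2·2+0=4
row: 2 vs 7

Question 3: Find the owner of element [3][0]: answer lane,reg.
12,0

r=3⇒gr=3,Rb=0  c=0⇒th=0,odd=0
L=3*4+0=12  i=0*2+0=0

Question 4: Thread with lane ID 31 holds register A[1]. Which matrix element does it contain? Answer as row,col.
lane 31=>31/4=7, 31 mod 4=3
i=1  r:7+0=>7  c:2·3+1=>7

7,7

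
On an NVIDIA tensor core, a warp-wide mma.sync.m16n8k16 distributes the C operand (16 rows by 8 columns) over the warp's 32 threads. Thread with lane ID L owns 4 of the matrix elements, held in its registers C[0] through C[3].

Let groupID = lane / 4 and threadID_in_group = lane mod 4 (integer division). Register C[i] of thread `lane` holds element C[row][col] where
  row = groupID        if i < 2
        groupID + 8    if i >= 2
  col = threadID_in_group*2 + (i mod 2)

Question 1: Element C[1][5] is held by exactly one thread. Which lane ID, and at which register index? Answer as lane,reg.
6,1

r=1⇒gr=1,Rb=0  c=5⇒th=2,odd=1
L=1*4+2=6  i=0*2+1=1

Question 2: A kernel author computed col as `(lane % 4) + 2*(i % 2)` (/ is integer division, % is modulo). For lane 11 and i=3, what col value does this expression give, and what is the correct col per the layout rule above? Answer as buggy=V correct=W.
buggy=5 correct=7

`(lane % 4) + 2*(i % 2)`[11,3]->5
11: gid=2,tid=3
[3] (2+8,3*2+1) = (10,7)
col: 5 vs 7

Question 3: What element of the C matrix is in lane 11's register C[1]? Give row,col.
2,7

L=11⇒gr=11>>2=2, th=11&3=3
[1]⇒row 2+0=2  col 3·2+1=7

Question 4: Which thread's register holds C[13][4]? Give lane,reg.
22,2

r: 13->gid=5,r8=1  c: 4->tid=2,i&1=0
L=5*4+2=22  i=1*2+0=2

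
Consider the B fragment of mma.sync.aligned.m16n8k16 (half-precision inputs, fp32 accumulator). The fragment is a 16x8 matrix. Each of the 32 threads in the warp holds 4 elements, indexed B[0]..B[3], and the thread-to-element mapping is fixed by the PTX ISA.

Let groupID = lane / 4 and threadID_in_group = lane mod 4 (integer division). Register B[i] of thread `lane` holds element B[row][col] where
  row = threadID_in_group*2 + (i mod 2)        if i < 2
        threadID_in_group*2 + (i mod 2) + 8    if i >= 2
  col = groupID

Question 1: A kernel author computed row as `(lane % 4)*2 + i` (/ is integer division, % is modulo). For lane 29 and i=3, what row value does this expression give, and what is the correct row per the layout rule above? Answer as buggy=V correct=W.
buggy=5 correct=11

`(lane % 4)*2 + i`[29,3]→5
L=29→G=29>>2=7, T=29&3=1
[3]→row 1·2+1+8=11  col G=7
row: 5 vs 11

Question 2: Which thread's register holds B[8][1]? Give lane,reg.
c:1=>grp=1  r:8=>rB=1,tig=0,lo=0
L=1*4+0=4  i=1*2+0=2

4,2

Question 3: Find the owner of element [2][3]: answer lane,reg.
13,0

c=3→G=3  r=2→rhi=0,T=1,p=0
L=3*4+1=13  i=0*2+0=0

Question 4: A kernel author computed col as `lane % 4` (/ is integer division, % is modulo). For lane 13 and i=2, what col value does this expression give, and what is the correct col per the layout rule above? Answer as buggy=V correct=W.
buggy=1 correct=3

`lane % 4`[13,2]->1
L=13->gid=13>>2=3, tid=13&3=1
[2]->row 1·2+0+8=10  col gid=3
col: 1 vs 3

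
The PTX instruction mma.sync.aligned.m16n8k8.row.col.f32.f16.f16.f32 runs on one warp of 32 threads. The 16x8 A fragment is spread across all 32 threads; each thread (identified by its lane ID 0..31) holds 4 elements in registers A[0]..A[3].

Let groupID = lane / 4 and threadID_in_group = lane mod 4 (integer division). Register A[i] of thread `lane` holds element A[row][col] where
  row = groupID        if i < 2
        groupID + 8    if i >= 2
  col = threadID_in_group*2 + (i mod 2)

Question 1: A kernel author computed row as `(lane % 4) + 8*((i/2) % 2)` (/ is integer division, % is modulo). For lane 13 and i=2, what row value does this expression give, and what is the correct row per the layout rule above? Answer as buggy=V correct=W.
buggy=9 correct=11

`(lane % 4) + 8*((i/2) % 2)`[13,2]⇒9
13: gr=3,th=1
[2] (3+8,1*2+0) = (11,2)
row: 9 vs 11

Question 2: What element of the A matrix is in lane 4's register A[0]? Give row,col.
lane 4: grp=1 (4/4), tig=0 (4%4)
i=0: r=1+0=1, c=0*2+0=0

1,0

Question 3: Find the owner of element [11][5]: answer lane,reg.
r=11→G=3,rhi=1  c=5→T=2,p=1
L=3*4+2=14  i=1*2+1=3

14,3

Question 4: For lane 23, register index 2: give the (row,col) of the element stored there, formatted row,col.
13,6

lane 23->23/4=5, 23 mod 4=3
i=2  r:5+8->13  c:2·3+0->6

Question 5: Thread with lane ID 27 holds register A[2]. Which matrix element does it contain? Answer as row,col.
lane 27→27/4=6, 27 mod 4=3
i=2  r:6+8→14  c:2·3+0→6

14,6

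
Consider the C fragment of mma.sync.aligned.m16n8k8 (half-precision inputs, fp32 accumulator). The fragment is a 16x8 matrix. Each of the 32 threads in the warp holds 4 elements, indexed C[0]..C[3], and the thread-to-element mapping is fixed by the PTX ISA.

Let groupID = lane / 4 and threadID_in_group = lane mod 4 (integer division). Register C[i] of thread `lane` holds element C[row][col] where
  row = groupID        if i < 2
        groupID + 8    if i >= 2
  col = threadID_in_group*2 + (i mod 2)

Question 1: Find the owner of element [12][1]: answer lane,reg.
r: 12->gid=4,r8=1  c: 1->tid=0,i&1=1
L=4*4+0=16  i=1*2+1=3

16,3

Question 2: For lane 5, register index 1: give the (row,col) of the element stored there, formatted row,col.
5: G=1,T=1
[1] (1+0,1*2+1) = (1,3)

1,3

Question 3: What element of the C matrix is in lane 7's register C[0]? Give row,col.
lane 7⇒7/4=1, 7 mod 4=3
i=0  r:1+0⇒1  c:2·3+0⇒6

1,6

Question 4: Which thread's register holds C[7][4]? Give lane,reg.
r=7⇒gr=7,Rb=0  c=4⇒th=2,odd=0
L=7*4+2=30  i=0*2+0=0

30,0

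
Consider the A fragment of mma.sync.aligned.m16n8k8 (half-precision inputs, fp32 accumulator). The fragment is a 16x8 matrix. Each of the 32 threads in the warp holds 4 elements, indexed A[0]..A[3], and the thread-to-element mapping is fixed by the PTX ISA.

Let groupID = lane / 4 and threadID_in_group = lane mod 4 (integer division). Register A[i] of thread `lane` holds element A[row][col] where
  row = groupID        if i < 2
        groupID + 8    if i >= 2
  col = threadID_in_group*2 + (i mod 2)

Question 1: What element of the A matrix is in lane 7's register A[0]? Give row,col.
7: G=1,T=3
[0] (1+0,3*2+0) = (1,6)

1,6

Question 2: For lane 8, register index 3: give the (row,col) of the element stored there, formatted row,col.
8: grp=2,tig=0
[3] (2+8,0*2+1) = (10,1)

10,1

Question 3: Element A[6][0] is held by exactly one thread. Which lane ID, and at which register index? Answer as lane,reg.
24,0

r: 6->gid=6,r8=0  c: 0->tid=0,i&1=0
L=6*4+0=24  i=0*2+0=0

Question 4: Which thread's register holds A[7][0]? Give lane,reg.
r=7→G=7,rhi=0  c=0→T=0,p=0
L=7*4+0=28  i=0*2+0=0

28,0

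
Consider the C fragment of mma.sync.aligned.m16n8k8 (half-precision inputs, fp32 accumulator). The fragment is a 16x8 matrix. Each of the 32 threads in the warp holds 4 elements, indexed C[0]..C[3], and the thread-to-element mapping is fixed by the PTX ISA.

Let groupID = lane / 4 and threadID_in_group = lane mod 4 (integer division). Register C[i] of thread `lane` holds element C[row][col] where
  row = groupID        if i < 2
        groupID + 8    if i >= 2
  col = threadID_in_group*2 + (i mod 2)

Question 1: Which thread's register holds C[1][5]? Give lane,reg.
6,1

r: 1->gid=1,r8=0  c: 5->tid=2,i&1=1
L=1*4+2=6  i=0*2+1=1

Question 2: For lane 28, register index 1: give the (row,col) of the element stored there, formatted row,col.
7,1

28: g=7,t=0
[1] (7+0,0*2+1) = (7,1)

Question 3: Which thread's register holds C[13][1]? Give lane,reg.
r=13->g=5,rb=1  c=1->t=0,b0=1
L=5*4+0=20  i=1*2+1=3

20,3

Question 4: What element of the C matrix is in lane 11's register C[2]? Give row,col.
10,6

lane 11->11/4=2, 11 mod 4=3
i=2  r:2+8->10  c:2·3+0->6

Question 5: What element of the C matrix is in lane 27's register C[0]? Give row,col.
lane 27: grp=6 (27/4), tig=3 (27%4)
i=0: r=6+0=6, c=3*2+0=6

6,6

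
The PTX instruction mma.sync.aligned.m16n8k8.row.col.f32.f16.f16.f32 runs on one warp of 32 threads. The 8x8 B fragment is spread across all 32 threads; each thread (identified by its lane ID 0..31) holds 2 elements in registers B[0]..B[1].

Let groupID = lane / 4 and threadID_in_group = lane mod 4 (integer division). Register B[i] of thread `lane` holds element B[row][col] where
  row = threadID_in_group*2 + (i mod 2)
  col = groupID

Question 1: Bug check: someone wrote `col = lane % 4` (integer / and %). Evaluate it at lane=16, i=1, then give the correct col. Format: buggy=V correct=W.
buggy=0 correct=4

`lane % 4`[16,1]=>0
16: grp=4,tig=0
[1] (0*2+1,4) = (1,4)
col: 0 vs 4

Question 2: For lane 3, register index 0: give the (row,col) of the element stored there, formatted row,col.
lane 3: G=0 (3/4), T=3 (3%4)
i=0: r=3*2+0=6, c=G=0

6,0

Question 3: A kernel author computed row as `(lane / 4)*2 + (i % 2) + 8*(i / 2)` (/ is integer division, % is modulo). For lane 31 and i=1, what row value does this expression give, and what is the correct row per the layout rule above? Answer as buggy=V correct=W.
buggy=15 correct=7

`(lane / 4)*2 + (i % 2) + 8*(i / 2)`[31,1]->15
lane 31->31/4=7, 31 mod 4=3
i=1  r:2·3+1->7  c:7
row: 15 vs 7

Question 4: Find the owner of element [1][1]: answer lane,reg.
c=1→G=1  r=1→T=0,p=1
L=1*4+0=4  i=1=1

4,1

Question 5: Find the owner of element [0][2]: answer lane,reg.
c=2->g=2  r=0->t=0,b0=0
L=2*4+0=8  i=0=0

8,0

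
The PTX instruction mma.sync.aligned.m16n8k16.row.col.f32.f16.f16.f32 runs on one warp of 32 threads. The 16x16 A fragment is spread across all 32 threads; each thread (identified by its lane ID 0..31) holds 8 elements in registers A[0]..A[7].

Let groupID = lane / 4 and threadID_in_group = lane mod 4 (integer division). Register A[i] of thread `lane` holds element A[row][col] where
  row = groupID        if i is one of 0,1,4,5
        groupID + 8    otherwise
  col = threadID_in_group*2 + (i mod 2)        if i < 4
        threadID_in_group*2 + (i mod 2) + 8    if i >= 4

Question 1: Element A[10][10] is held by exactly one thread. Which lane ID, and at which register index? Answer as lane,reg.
r:10=>grp=2,rB=1  c:10=>cB=1,tig=1,lo=0
L=2*4+1=9  i=1*4+1*2+0=6

9,6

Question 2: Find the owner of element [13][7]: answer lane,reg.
23,3

r=13->g=5,rb=1  c=7->cb=0,t=3,b0=1
L=5*4+3=23  i=0*4+1*2+1=3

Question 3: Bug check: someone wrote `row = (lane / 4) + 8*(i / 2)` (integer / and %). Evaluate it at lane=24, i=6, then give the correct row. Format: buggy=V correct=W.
buggy=30 correct=14

`(lane / 4) + 8*(i / 2)`[24,6]=>30
24: grp=6,tig=0
[6] (6+8,0*2+0+8) = (14,8)
row: 30 vs 14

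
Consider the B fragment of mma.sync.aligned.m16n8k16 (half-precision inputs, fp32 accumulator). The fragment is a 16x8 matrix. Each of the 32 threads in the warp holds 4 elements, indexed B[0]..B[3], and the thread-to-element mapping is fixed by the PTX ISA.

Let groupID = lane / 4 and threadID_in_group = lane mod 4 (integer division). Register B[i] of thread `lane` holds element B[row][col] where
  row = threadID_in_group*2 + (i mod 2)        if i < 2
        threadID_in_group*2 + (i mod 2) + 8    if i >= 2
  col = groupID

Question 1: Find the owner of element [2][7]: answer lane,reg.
c=7→G=7  r=2→rhi=0,T=1,p=0
L=7*4+1=29  i=0*2+0=0

29,0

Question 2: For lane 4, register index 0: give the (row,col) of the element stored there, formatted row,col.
4: g=1,t=0
[0] (0*2+0+0,1) = (0,1)

0,1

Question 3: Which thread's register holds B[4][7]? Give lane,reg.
30,0

c=7->g=7  r=4->rb=0,t=2,b0=0
L=7*4+2=30  i=0*2+0=0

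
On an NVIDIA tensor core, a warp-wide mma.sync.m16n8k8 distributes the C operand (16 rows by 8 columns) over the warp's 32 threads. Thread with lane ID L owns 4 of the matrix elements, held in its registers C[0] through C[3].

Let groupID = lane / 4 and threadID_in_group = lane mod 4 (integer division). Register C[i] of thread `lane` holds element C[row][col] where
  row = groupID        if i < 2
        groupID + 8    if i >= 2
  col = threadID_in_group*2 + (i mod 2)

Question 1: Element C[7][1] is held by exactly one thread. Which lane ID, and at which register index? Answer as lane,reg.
r=7->g=7,rb=0  c=1->t=0,b0=1
L=7*4+0=28  i=0*2+1=1

28,1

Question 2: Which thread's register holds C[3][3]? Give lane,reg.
r=3→G=3,rhi=0  c=3→T=1,p=1
L=3*4+1=13  i=0*2+1=1

13,1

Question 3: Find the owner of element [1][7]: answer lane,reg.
r: 1->gid=1,r8=0  c: 7->tid=3,i&1=1
L=1*4+3=7  i=0*2+1=1

7,1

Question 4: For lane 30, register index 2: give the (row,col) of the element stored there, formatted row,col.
lane 30=>30/4=7, 30 mod 4=2
i=2  r:7+8=>15  c:2·2+0=>4

15,4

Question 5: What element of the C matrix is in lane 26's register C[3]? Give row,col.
lane 26: gid=6 (26/4), tid=2 (26%4)
i=3: r=6+8=14, c=2*2+1=5

14,5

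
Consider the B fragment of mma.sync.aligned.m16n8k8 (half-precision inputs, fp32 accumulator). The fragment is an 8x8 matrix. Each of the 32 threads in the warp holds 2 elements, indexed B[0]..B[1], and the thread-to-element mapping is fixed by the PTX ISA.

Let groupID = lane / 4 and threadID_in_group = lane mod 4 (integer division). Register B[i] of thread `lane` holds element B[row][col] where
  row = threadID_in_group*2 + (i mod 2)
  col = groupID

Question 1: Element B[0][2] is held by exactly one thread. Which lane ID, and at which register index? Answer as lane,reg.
c=2→G=2  r=0→T=0,p=0
L=2*4+0=8  i=0=0

8,0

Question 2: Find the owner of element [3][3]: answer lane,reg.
13,1

c:3=>grp=3  r:3=>tig=1,lo=1
L=3*4+1=13  i=1=1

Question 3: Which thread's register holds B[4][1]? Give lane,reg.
c:1=>grp=1  r:4=>tig=2,lo=0
L=1*4+2=6  i=0=0

6,0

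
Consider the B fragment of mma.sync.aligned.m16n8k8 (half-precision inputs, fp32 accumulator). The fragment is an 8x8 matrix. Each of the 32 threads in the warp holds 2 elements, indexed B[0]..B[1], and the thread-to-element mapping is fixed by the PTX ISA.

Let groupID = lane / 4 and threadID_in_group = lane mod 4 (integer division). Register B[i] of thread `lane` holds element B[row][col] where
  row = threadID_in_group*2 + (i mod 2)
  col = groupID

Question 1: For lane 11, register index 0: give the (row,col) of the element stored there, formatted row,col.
6,2

11: grp=2,tig=3
[0] (3*2+0,2) = (6,2)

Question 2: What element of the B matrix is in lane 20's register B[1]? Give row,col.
1,5

20: gr=5,th=0
[1] (0*2+1,5) = (1,5)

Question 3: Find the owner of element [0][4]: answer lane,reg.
c=4->g=4  r=0->t=0,b0=0
L=4*4+0=16  i=0=0

16,0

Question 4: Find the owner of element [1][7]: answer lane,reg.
28,1

c:7=>grp=7  r:1=>tig=0,lo=1
L=7*4+0=28  i=1=1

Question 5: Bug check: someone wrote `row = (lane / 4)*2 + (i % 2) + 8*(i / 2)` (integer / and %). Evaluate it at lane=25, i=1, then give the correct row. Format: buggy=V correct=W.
`(lane / 4)*2 + (i % 2) + 8*(i / 2)`[25,1]=>13
L=25=>grp=25>>2=6, tig=25&3=1
[1]=>row 1·2+1=3  col grp=6
row: 13 vs 3

buggy=13 correct=3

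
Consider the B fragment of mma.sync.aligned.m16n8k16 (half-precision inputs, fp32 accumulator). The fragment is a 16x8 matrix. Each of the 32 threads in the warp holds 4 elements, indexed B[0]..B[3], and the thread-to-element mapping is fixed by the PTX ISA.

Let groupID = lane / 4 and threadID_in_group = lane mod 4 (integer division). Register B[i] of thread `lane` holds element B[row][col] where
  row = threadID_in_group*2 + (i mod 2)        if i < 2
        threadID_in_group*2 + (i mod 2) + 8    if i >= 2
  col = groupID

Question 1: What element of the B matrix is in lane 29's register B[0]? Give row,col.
2,7

L=29->g=29>>2=7, t=29&3=1
[0]->row 1·2+0+0=2  col g=7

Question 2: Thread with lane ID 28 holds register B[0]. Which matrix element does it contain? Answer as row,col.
28: gid=7,tid=0
[0] (0*2+0+0,7) = (0,7)

0,7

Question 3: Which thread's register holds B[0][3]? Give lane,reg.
c:3=>grp=3  r:0=>rB=0,tig=0,lo=0
L=3*4+0=12  i=0*2+0=0

12,0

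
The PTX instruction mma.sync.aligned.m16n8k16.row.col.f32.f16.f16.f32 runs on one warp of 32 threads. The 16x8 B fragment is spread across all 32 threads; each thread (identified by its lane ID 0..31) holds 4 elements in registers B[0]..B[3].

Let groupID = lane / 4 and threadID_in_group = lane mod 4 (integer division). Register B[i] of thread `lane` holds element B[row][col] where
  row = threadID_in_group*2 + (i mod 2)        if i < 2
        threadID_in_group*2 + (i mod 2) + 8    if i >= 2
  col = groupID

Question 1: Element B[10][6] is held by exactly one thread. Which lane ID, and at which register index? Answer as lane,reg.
25,2

c:6=>grp=6  r:10=>rB=1,tig=1,lo=0
L=6*4+1=25  i=1*2+0=2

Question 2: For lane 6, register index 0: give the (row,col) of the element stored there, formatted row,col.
lane 6: G=1 (6/4), T=2 (6%4)
i=0: r=2*2+0+0=4, c=G=1

4,1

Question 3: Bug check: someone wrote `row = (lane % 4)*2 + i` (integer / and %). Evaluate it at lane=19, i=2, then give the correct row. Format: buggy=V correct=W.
`(lane % 4)*2 + i`[19,2]=>8
lane 19: grp=4 (19/4), tig=3 (19%4)
i=2: r=3*2+0+8=14, c=grp=4
row: 8 vs 14

buggy=8 correct=14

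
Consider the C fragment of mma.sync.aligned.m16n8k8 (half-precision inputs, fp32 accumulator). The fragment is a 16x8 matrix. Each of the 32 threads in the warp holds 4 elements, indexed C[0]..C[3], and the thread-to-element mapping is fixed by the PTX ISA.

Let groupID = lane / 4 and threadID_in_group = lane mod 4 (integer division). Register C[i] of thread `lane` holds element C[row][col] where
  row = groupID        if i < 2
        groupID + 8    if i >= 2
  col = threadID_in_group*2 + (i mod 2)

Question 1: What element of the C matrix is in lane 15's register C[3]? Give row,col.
11,7

L=15->g=15>>2=3, t=15&3=3
[3]->row 3+8=11  col 3·2+1=7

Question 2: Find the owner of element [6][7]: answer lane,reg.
r=6->g=6,rb=0  c=7->t=3,b0=1
L=6*4+3=27  i=0*2+1=1

27,1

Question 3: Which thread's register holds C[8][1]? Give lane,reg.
r:8=>grp=0,rB=1  c:1=>tig=0,lo=1
L=0*4+0=0  i=1*2+1=3

0,3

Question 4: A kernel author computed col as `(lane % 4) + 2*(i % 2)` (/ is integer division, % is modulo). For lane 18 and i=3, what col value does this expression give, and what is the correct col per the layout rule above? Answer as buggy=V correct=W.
buggy=4 correct=5

`(lane % 4) + 2*(i % 2)`[18,3]->4
L=18->g=18>>2=4, t=18&3=2
[3]->row 4+8=12  col 2·2+1=5
col: 4 vs 5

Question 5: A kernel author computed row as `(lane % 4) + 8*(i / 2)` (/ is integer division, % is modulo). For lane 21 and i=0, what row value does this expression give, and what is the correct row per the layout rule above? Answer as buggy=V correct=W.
`(lane % 4) + 8*(i / 2)`[21,0]->1
21: g=5,t=1
[0] (5+0,1*2+0) = (5,2)
row: 1 vs 5

buggy=1 correct=5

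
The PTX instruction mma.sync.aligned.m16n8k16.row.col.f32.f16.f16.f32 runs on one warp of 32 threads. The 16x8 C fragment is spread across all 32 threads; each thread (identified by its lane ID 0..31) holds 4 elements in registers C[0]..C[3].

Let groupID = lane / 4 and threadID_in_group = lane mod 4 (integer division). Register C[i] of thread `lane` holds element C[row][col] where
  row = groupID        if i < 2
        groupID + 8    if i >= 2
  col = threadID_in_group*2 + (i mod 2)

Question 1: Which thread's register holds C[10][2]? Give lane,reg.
9,2

r: 10->gid=2,r8=1  c: 2->tid=1,i&1=0
L=2*4+1=9  i=1*2+0=2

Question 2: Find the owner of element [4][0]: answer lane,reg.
r: 4->gid=4,r8=0  c: 0->tid=0,i&1=0
L=4*4+0=16  i=0*2+0=0

16,0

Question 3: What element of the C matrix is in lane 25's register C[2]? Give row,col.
lane 25: gid=6 (25/4), tid=1 (25%4)
i=2: r=6+8=14, c=1*2+0=2

14,2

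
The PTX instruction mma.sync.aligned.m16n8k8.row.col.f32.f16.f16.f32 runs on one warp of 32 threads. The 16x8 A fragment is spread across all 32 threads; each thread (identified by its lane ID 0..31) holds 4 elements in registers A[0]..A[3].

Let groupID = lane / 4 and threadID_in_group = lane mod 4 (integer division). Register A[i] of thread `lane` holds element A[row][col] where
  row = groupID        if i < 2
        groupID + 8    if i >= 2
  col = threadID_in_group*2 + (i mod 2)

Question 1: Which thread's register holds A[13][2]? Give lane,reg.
21,2

r=13->g=5,rb=1  c=2->t=1,b0=0
L=5*4+1=21  i=1*2+0=2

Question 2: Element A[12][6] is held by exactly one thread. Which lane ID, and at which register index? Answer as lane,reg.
19,2

r=12⇒gr=4,Rb=1  c=6⇒th=3,odd=0
L=4*4+3=19  i=1*2+0=2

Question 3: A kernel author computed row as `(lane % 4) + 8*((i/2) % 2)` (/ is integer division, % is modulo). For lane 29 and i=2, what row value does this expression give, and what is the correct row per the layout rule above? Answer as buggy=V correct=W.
buggy=9 correct=15

`(lane % 4) + 8*((i/2) % 2)`[29,2]->9
lane 29->29/4=7, 29 mod 4=1
i=2  r:7+8->15  c:2·1+0->2
row: 9 vs 15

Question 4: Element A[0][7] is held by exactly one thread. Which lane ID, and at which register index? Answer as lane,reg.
3,1

r:0=>grp=0,rB=0  c:7=>tig=3,lo=1
L=0*4+3=3  i=0*2+1=1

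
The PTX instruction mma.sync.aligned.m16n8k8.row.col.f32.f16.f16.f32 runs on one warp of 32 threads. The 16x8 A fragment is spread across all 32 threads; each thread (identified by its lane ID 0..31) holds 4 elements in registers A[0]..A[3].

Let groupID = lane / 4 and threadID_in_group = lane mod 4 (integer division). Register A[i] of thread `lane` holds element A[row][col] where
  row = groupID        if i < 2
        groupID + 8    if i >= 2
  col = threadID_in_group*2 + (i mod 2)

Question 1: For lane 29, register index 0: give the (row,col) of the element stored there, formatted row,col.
7,2

lane 29⇒29/4=7, 29 mod 4=1
i=0  r:7+0⇒7  c:2·1+0⇒2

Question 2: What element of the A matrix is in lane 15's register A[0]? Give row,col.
L=15=>grp=15>>2=3, tig=15&3=3
[0]=>row 3+0=3  col 3·2+0=6

3,6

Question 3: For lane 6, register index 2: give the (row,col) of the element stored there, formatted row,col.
L=6→G=6>>2=1, T=6&3=2
[2]→row 1+8=9  col 2·2+0=4

9,4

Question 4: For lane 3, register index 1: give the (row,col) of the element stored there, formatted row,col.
3: g=0,t=3
[1] (0+0,3*2+1) = (0,7)

0,7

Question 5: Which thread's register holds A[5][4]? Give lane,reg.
22,0

r=5⇒gr=5,Rb=0  c=4⇒th=2,odd=0
L=5*4+2=22  i=0*2+0=0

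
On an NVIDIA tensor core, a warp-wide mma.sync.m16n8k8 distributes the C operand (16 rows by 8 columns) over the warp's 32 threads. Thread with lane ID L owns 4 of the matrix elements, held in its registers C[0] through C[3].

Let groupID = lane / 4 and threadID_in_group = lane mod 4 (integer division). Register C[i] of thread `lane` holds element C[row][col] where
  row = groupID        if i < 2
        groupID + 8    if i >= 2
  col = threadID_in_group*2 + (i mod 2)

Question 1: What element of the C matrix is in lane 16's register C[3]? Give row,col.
L=16→G=16>>2=4, T=16&3=0
[3]→row 4+8=12  col 0·2+1=1

12,1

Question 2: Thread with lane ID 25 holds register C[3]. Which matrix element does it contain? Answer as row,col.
14,3

25: G=6,T=1
[3] (6+8,1*2+1) = (14,3)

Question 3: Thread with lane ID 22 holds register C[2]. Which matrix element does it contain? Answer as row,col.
lane 22->22/4=5, 22 mod 4=2
i=2  r:5+8->13  c:2·2+0->4

13,4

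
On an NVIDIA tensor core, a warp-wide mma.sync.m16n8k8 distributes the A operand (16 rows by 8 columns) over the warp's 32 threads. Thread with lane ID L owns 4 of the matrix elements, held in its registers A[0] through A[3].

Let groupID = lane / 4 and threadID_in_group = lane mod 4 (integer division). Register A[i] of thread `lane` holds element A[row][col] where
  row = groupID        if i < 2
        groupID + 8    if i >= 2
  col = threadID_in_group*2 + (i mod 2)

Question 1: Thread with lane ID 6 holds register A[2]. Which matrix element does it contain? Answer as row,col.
lane 6=>6/4=1, 6 mod 4=2
i=2  r:1+8=>9  c:2·2+0=>4

9,4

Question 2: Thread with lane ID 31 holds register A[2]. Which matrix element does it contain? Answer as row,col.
15,6

L=31->g=31>>2=7, t=31&3=3
[2]->row 7+8=15  col 3·2+0=6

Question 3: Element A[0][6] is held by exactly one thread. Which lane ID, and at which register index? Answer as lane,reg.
r: 0->gid=0,r8=0  c: 6->tid=3,i&1=0
L=0*4+3=3  i=0*2+0=0

3,0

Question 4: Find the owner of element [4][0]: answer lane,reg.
16,0

r: 4->gid=4,r8=0  c: 0->tid=0,i&1=0
L=4*4+0=16  i=0*2+0=0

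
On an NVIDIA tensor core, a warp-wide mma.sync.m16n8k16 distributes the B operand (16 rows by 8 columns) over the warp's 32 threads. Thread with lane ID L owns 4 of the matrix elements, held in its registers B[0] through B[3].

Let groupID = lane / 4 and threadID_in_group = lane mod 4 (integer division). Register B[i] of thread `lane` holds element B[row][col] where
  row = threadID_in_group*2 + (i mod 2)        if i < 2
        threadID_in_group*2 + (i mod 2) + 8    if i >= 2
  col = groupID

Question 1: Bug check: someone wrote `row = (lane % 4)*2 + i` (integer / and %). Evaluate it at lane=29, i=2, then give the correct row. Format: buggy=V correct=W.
buggy=4 correct=10

`(lane % 4)*2 + i`[29,2]->4
L=29->gid=29>>2=7, tid=29&3=1
[2]->row 1·2+0+8=10  col gid=7
row: 4 vs 10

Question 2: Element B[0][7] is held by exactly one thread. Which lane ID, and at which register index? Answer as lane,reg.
28,0

c=7->g=7  r=0->rb=0,t=0,b0=0
L=7*4+0=28  i=0*2+0=0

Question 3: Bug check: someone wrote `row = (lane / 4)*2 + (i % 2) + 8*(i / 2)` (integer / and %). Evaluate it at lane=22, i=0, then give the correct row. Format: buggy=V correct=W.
`(lane / 4)*2 + (i % 2) + 8*(i / 2)`[22,0]⇒10
22: gr=5,th=2
[0] (2*2+0+0,5) = (4,5)
row: 10 vs 4

buggy=10 correct=4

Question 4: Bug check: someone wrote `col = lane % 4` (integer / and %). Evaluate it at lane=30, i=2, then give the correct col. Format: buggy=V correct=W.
buggy=2 correct=7

`lane % 4`[30,2]->2
L=30->g=30>>2=7, t=30&3=2
[2]->row 2·2+0+8=12  col g=7
col: 2 vs 7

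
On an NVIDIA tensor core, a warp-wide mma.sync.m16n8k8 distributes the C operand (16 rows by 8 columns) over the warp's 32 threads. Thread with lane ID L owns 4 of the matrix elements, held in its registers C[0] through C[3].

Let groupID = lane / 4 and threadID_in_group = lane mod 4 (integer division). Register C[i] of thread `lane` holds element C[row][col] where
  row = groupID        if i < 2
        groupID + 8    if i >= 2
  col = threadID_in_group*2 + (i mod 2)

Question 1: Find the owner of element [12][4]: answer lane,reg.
18,2

r=12->g=4,rb=1  c=4->t=2,b0=0
L=4*4+2=18  i=1*2+0=2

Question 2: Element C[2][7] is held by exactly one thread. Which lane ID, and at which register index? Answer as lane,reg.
r=2⇒gr=2,Rb=0  c=7⇒th=3,odd=1
L=2*4+3=11  i=0*2+1=1

11,1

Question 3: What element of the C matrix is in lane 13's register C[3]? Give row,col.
13: G=3,T=1
[3] (3+8,1*2+1) = (11,3)

11,3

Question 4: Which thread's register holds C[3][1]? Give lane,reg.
12,1

r=3→G=3,rhi=0  c=1→T=0,p=1
L=3*4+0=12  i=0*2+1=1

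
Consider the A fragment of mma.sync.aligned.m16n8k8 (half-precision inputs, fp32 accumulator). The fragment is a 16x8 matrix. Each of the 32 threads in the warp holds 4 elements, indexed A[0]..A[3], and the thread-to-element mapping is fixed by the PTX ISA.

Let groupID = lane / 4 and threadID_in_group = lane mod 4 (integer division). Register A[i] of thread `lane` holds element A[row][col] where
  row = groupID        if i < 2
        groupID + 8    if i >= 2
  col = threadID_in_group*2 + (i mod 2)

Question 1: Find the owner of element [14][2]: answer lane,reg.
r=14⇒gr=6,Rb=1  c=2⇒th=1,odd=0
L=6*4+1=25  i=1*2+0=2

25,2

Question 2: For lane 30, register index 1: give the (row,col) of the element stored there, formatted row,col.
30: gid=7,tid=2
[1] (7+0,2*2+1) = (7,5)

7,5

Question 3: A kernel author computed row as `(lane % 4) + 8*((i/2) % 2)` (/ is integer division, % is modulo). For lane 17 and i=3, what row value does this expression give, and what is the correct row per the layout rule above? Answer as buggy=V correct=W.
`(lane % 4) + 8*((i/2) % 2)`[17,3]⇒9
lane 17: gr=4 (17/4), th=1 (17%4)
i=3: r=4+8=12, c=1*2+1=3
row: 9 vs 12

buggy=9 correct=12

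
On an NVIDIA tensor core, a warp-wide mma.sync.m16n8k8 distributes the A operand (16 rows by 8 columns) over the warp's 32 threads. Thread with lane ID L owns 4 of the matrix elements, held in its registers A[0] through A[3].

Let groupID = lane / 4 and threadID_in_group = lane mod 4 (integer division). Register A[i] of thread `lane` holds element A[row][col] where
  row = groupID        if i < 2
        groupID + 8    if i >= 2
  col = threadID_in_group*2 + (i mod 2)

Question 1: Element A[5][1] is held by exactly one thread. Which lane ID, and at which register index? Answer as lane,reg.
20,1

r=5⇒gr=5,Rb=0  c=1⇒th=0,odd=1
L=5*4+0=20  i=0*2+1=1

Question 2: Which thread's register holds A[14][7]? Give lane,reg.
r:14=>grp=6,rB=1  c:7=>tig=3,lo=1
L=6*4+3=27  i=1*2+1=3

27,3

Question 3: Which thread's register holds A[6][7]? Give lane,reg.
27,1

r=6->g=6,rb=0  c=7->t=3,b0=1
L=6*4+3=27  i=0*2+1=1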